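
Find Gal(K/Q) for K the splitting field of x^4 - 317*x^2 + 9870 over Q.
Gal(K/Q) = V_4 (Klein four-group, Z/2Z × Z/2Z)

f factors as (x^2 - 282)(x^2 - 35), so the splitting field is K = Q(sqrt(282), sqrt(35)). The elements 282, 35, 9870 are all non-squares in Q, so sqrt(282) and sqrt(35) generate independent quadratic extensions. Thus [K:Q] = 4 and Gal(K/Q) is generated by the two order-2 automorphisms sqrt(282) ↦ -sqrt(282) and sqrt(35) ↦ -sqrt(35), giving V_4.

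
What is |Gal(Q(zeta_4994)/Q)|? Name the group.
|Gal(Q(zeta_4994)/Q)| = phi(4994) = 2260; group ≅ (Z/4994Z)^* ≅ Z/10Z × Z/226Z

The n-th cyclotomic polynomial Φ_4994(x) is the minimal polynomial of zeta_4994 over Q and has degree phi(4994) = 2260. So Q(zeta_4994) is a degree-2260 Galois extension with Galois group (Z/4994Z)^*. By CRT, (Z/4994Z)^* ≅ (Z/2Z)^* × (Z/11Z)^* × (Z/227Z)^*. Each prime-power unit group is (Z/2Z)^* ≅ trivial group (order 1); (Z/11Z)^* ≅ Z/10Z; (Z/227Z)^* ≅ Z/226Z. Hence Gal(Q(zeta_4994)/Q) ≅ Z/10Z × Z/226Z.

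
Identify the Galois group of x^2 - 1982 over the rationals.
Gal(K/Q) = Z/2Z (cyclic of order 2)

x^2 - 1982 is irreducible over Q since 1982 is not a rational square. The splitting field Q(sqrt(1982)) has degree 2 over Q, and its unique nontrivial automorphism is sqrt(1982) ↦ -sqrt(1982). Hence Gal(Q(sqrt(1982))/Q) = Z/2Z.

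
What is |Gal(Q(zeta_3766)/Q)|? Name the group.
|Gal(Q(zeta_3766)/Q)| = phi(3766) = 1608; group ≅ (Z/3766Z)^* ≅ Z/6Z × Z/268Z

The n-th cyclotomic polynomial Φ_3766(x) is the minimal polynomial of zeta_3766 over Q and has degree phi(3766) = 1608. So Q(zeta_3766) is a degree-1608 Galois extension with Galois group (Z/3766Z)^*. By CRT, (Z/3766Z)^* ≅ (Z/2Z)^* × (Z/7Z)^* × (Z/269Z)^*. Each prime-power unit group is (Z/2Z)^* ≅ trivial group (order 1); (Z/7Z)^* ≅ Z/6Z; (Z/269Z)^* ≅ Z/268Z. Hence Gal(Q(zeta_3766)/Q) ≅ Z/6Z × Z/268Z.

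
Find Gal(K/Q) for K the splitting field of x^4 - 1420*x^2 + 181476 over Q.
Gal(K/Q) = Z/2Z (cyclic of order 2)

f factors as (x^2 - 1278)(x^2 - 142), so the splitting field is K = Q(sqrt(1278), sqrt(142)). The squarefree part of 1278 is 142 and the squarefree part of 142 is also 142, so sqrt(1278) and sqrt(142) are both rational multiples of sqrt(142). Hence Q(sqrt(1278)) = Q(sqrt(142)) = Q(sqrt(142)), and the splitting field collapses to a single degree-2 extension with Galois group Z/2Z.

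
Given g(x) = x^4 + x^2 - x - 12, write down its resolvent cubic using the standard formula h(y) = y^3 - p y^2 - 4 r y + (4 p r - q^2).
h(y) = y^3 - y^2 + 48*y - 49

Identify coefficients: p = 1, q = -1, r = -12.
Plug into h(y) = y^3 - p y^2 - 4 r y + (4 p r - q^2):
  h(y) = y^3 - (1) y^2 - 4*(-12) y + (4*(1)*(-12) - (-1)^2)
       = y^3 + (-1) y^2 + (48) y + (-49).
Simplifying: h(y) = y^3 - y^2 + 48*y - 49.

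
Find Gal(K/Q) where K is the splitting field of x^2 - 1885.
Gal(K/Q) = Z/2Z (cyclic of order 2)

x^2 - 1885 is irreducible over Q since 1885 is not a rational square. The splitting field Q(sqrt(1885)) has degree 2 over Q, and its unique nontrivial automorphism is sqrt(1885) ↦ -sqrt(1885). Hence Gal(Q(sqrt(1885))/Q) = Z/2Z.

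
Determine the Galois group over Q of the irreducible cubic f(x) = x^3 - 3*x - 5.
Gal(K/Q) = S_3 (symmetric group of order 6)

Compute the discriminant of x^3 + (0)*x^2 + (-3)*x + (-5): Δ = -567. Since Δ is not a rational square, the Galois group is not contained in A_3; it must be the full S_3 (irreducibility of the cubic rules out anything smaller).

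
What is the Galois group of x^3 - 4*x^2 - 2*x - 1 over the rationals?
Gal(K/Q) = S_3 (symmetric group of order 6)

Compute the discriminant of x^3 + (-4)*x^2 + (-2)*x + (-1): Δ = -331. Since Δ is not a rational square, the Galois group is not contained in A_3; it must be the full S_3 (irreducibility of the cubic rules out anything smaller).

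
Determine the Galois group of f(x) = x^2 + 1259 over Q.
Gal(K/Q) = Z/2Z (cyclic of order 2)

x^2 + 1259 is irreducible over Q since -1259 is not a rational square. The splitting field Q(sqrt(-1259)) has degree 2 over Q, and its unique nontrivial automorphism is sqrt(-1259) ↦ -sqrt(-1259). Hence Gal(Q(sqrt(-1259))/Q) = Z/2Z.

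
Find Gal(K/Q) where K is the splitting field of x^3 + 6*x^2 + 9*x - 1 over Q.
Gal(K/Q) = S_3 (symmetric group of order 6)

Compute the discriminant of x^3 + (6)*x^2 + (9)*x + (-1): Δ = -135. Since Δ is not a rational square, the Galois group is not contained in A_3; it must be the full S_3 (irreducibility of the cubic rules out anything smaller).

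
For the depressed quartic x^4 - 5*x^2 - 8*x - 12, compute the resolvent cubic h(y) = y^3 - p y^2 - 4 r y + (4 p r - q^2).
h(y) = y^3 + 5*y^2 + 48*y + 176

Identify coefficients: p = -5, q = -8, r = -12.
Plug into h(y) = y^3 - p y^2 - 4 r y + (4 p r - q^2):
  h(y) = y^3 - (-5) y^2 - 4*(-12) y + (4*(-5)*(-12) - (-8)^2)
       = y^3 + (5) y^2 + (48) y + (176).
Simplifying: h(y) = y^3 + 5*y^2 + 48*y + 176.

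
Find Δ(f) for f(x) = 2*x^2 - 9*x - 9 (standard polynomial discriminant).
Δ = 153

For a quadratic a x^2 + b x + c the discriminant is Δ = b^2 - 4ac = (-9)^2 - 4*(2)*(-9) = 81 - (-72) = 153.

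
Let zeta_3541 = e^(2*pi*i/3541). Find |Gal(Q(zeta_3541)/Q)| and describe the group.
|Gal(Q(zeta_3541)/Q)| = phi(3541) = 3540; group ≅ (Z/3541Z)^* ≅ Z/3540Z

The n-th cyclotomic polynomial Φ_3541(x) is the minimal polynomial of zeta_3541 over Q and has degree phi(3541) = 3540. So Q(zeta_3541) is a degree-3540 Galois extension with Galois group (Z/3541Z)^*. (Z/3541Z)^* is cyclic since 3541 is an odd prime power (or 4). Hence Gal(Q(zeta_3541)/Q) ≅ Z/3540Z.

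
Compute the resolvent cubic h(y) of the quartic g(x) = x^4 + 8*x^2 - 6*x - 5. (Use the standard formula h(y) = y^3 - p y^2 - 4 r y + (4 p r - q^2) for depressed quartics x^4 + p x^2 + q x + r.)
h(y) = y^3 - 8*y^2 + 20*y - 196

Identify coefficients: p = 8, q = -6, r = -5.
Plug into h(y) = y^3 - p y^2 - 4 r y + (4 p r - q^2):
  h(y) = y^3 - (8) y^2 - 4*(-5) y + (4*(8)*(-5) - (-6)^2)
       = y^3 + (-8) y^2 + (20) y + (-196).
Simplifying: h(y) = y^3 - 8*y^2 + 20*y - 196.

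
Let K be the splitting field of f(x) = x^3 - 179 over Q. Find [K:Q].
[K:Q] = 6

x^3 - 179 has one real root r = 179^(1/3) and two complex roots r*zeta_3, r*zeta_3^2 where zeta_3 = e^(2*pi*i/3). The splitting field is Q(r, zeta_3). [Q(r):Q] = 3 and [Q(zeta_3):Q] = 2 with gcd = 1, so [Q(r, zeta_3):Q] = 3 * 2 = 6.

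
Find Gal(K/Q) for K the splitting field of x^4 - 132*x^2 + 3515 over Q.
Gal(K/Q) = V_4 (Klein four-group, Z/2Z × Z/2Z)

f factors as (x^2 - 37)(x^2 - 95), so the splitting field is K = Q(sqrt(37), sqrt(95)). The elements 37, 95, 3515 are all non-squares in Q, so sqrt(37) and sqrt(95) generate independent quadratic extensions. Thus [K:Q] = 4 and Gal(K/Q) is generated by the two order-2 automorphisms sqrt(37) ↦ -sqrt(37) and sqrt(95) ↦ -sqrt(95), giving V_4.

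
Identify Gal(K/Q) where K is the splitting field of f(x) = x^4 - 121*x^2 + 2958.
Gal(K/Q) = V_4 (Klein four-group, Z/2Z × Z/2Z)

f factors as (x^2 - 87)(x^2 - 34), so the splitting field is K = Q(sqrt(87), sqrt(34)). The elements 87, 34, 2958 are all non-squares in Q, so sqrt(87) and sqrt(34) generate independent quadratic extensions. Thus [K:Q] = 4 and Gal(K/Q) is generated by the two order-2 automorphisms sqrt(87) ↦ -sqrt(87) and sqrt(34) ↦ -sqrt(34), giving V_4.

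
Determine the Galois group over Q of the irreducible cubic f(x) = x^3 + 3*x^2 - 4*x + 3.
Gal(K/Q) = S_3 (symmetric group of order 6)

Compute the discriminant of x^3 + (3)*x^2 + (-4)*x + (3): Δ = -815. Since Δ is not a rational square, the Galois group is not contained in A_3; it must be the full S_3 (irreducibility of the cubic rules out anything smaller).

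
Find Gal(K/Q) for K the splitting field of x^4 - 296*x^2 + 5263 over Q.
Gal(K/Q) = V_4 (Klein four-group, Z/2Z × Z/2Z)

f factors as (x^2 - 19)(x^2 - 277), so the splitting field is K = Q(sqrt(19), sqrt(277)). The elements 19, 277, 5263 are all non-squares in Q, so sqrt(19) and sqrt(277) generate independent quadratic extensions. Thus [K:Q] = 4 and Gal(K/Q) is generated by the two order-2 automorphisms sqrt(19) ↦ -sqrt(19) and sqrt(277) ↦ -sqrt(277), giving V_4.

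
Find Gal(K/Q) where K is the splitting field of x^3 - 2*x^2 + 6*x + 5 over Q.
Gal(K/Q) = S_3 (symmetric group of order 6)

Compute the discriminant of x^3 + (-2)*x^2 + (6)*x + (5): Δ = -2315. Since Δ is not a rational square, the Galois group is not contained in A_3; it must be the full S_3 (irreducibility of the cubic rules out anything smaller).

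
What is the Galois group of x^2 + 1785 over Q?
Gal(K/Q) = Z/2Z (cyclic of order 2)

x^2 + 1785 is irreducible over Q since -1785 is not a rational square. The splitting field Q(sqrt(-1785)) has degree 2 over Q, and its unique nontrivial automorphism is sqrt(-1785) ↦ -sqrt(-1785). Hence Gal(Q(sqrt(-1785))/Q) = Z/2Z.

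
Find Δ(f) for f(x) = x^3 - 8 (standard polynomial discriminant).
Δ = -1728

For a depressed cubic x^3 + p x + q the discriminant is Δ = -4 p^3 - 27 q^2 = -4*(0)^3 - 27*(-8)^2 = 0 - 1728 = -1728.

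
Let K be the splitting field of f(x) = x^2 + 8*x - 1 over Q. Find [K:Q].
[K:Q] = 2

The discriminant of x^2 + (8)*x + (-1) is b^2 - 4c = 64 - (-4) = 68. Since 68 is not a perfect square in Q, the polynomial is irreducible over Q. Its two roots generate a degree-2 extension, so [K:Q] = 2.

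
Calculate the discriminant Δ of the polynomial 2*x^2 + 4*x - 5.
Δ = 56

For a quadratic a x^2 + b x + c the discriminant is Δ = b^2 - 4ac = (4)^2 - 4*(2)*(-5) = 16 - (-40) = 56.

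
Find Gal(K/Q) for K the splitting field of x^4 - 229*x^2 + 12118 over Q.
Gal(K/Q) = V_4 (Klein four-group, Z/2Z × Z/2Z)

f factors as (x^2 - 83)(x^2 - 146), so the splitting field is K = Q(sqrt(83), sqrt(146)). The elements 83, 146, 12118 are all non-squares in Q, so sqrt(83) and sqrt(146) generate independent quadratic extensions. Thus [K:Q] = 4 and Gal(K/Q) is generated by the two order-2 automorphisms sqrt(83) ↦ -sqrt(83) and sqrt(146) ↦ -sqrt(146), giving V_4.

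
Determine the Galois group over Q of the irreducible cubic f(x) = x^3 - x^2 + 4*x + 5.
Gal(K/Q) = S_3 (symmetric group of order 6)

Compute the discriminant of x^3 + (-1)*x^2 + (4)*x + (5): Δ = -1255. Since Δ is not a rational square, the Galois group is not contained in A_3; it must be the full S_3 (irreducibility of the cubic rules out anything smaller).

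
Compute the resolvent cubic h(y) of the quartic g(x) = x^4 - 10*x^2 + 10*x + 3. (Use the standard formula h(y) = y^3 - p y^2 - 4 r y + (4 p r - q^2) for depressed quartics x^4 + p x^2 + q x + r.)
h(y) = y^3 + 10*y^2 - 12*y - 220

Identify coefficients: p = -10, q = 10, r = 3.
Plug into h(y) = y^3 - p y^2 - 4 r y + (4 p r - q^2):
  h(y) = y^3 - (-10) y^2 - 4*(3) y + (4*(-10)*(3) - (10)^2)
       = y^3 + (10) y^2 + (-12) y + (-220).
Simplifying: h(y) = y^3 + 10*y^2 - 12*y - 220.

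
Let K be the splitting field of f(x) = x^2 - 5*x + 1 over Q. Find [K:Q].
[K:Q] = 2

The discriminant of x^2 + (-5)*x + (1) is b^2 - 4c = 25 - (4) = 21. Since 21 is not a perfect square in Q, the polynomial is irreducible over Q. Its two roots generate a degree-2 extension, so [K:Q] = 2.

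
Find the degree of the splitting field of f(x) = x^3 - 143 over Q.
[K:Q] = 6

x^3 - 143 has one real root r = 143^(1/3) and two complex roots r*zeta_3, r*zeta_3^2 where zeta_3 = e^(2*pi*i/3). The splitting field is Q(r, zeta_3). [Q(r):Q] = 3 and [Q(zeta_3):Q] = 2 with gcd = 1, so [Q(r, zeta_3):Q] = 3 * 2 = 6.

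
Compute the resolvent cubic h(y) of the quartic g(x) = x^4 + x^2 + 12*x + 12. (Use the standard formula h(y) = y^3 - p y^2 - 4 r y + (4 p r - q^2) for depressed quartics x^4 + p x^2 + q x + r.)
h(y) = y^3 - y^2 - 48*y - 96

Identify coefficients: p = 1, q = 12, r = 12.
Plug into h(y) = y^3 - p y^2 - 4 r y + (4 p r - q^2):
  h(y) = y^3 - (1) y^2 - 4*(12) y + (4*(1)*(12) - (12)^2)
       = y^3 + (-1) y^2 + (-48) y + (-96).
Simplifying: h(y) = y^3 - y^2 - 48*y - 96.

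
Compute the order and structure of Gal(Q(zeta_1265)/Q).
|Gal(Q(zeta_1265)/Q)| = phi(1265) = 880; group ≅ (Z/1265Z)^* ≅ Z/4Z × Z/10Z × Z/22Z

The n-th cyclotomic polynomial Φ_1265(x) is the minimal polynomial of zeta_1265 over Q and has degree phi(1265) = 880. So Q(zeta_1265) is a degree-880 Galois extension with Galois group (Z/1265Z)^*. By CRT, (Z/1265Z)^* ≅ (Z/5Z)^* × (Z/11Z)^* × (Z/23Z)^*. Each prime-power unit group is (Z/5Z)^* ≅ Z/4Z; (Z/11Z)^* ≅ Z/10Z; (Z/23Z)^* ≅ Z/22Z. Hence Gal(Q(zeta_1265)/Q) ≅ Z/4Z × Z/10Z × Z/22Z.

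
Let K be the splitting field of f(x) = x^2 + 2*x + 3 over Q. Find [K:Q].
[K:Q] = 2

The discriminant of x^2 + (2)*x + (3) is b^2 - 4c = 4 - (12) = -8. Since -8 is not a perfect square in Q, the polynomial is irreducible over Q. Its two roots generate a degree-2 extension, so [K:Q] = 2.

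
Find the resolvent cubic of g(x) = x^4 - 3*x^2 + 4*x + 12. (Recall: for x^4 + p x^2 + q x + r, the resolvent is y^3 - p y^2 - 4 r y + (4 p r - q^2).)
h(y) = y^3 + 3*y^2 - 48*y - 160

Identify coefficients: p = -3, q = 4, r = 12.
Plug into h(y) = y^3 - p y^2 - 4 r y + (4 p r - q^2):
  h(y) = y^3 - (-3) y^2 - 4*(12) y + (4*(-3)*(12) - (4)^2)
       = y^3 + (3) y^2 + (-48) y + (-160).
Simplifying: h(y) = y^3 + 3*y^2 - 48*y - 160.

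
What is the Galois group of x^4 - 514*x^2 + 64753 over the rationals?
Gal(K/Q) = V_4 (Klein four-group, Z/2Z × Z/2Z)

f factors as (x^2 - 293)(x^2 - 221), so the splitting field is K = Q(sqrt(293), sqrt(221)). The elements 293, 221, 64753 are all non-squares in Q, so sqrt(293) and sqrt(221) generate independent quadratic extensions. Thus [K:Q] = 4 and Gal(K/Q) is generated by the two order-2 automorphisms sqrt(293) ↦ -sqrt(293) and sqrt(221) ↦ -sqrt(221), giving V_4.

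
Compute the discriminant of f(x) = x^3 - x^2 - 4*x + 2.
Δ = 316

For x^3 + a x^2 + b x + c the discriminant is Δ = 18 a b c - 4 a^3 c + a^2 b^2 - 4 b^3 - 27 c^2.
Plug a = -1, b = -4, c = 2:
  18*(-1)*(-4)*(2) - 4*(-1)^3*(2) + (-1)^2*(-4)^2 - 4*(-4)^3 - 27*(2)^2
  = 144 + (8) + 16 + (256) + (-108)
  = 316.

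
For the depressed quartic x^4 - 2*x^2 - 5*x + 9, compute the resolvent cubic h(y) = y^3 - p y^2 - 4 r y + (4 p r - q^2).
h(y) = y^3 + 2*y^2 - 36*y - 97

Identify coefficients: p = -2, q = -5, r = 9.
Plug into h(y) = y^3 - p y^2 - 4 r y + (4 p r - q^2):
  h(y) = y^3 - (-2) y^2 - 4*(9) y + (4*(-2)*(9) - (-5)^2)
       = y^3 + (2) y^2 + (-36) y + (-97).
Simplifying: h(y) = y^3 + 2*y^2 - 36*y - 97.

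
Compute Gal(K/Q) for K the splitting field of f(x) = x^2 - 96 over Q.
Gal(K/Q) = Z/2Z (cyclic of order 2)

x^2 - 96 is irreducible over Q since 96 is not a rational square. The splitting field Q(sqrt(96)) has degree 2 over Q, and its unique nontrivial automorphism is sqrt(96) ↦ -sqrt(96). Hence Gal(Q(sqrt(96))/Q) = Z/2Z.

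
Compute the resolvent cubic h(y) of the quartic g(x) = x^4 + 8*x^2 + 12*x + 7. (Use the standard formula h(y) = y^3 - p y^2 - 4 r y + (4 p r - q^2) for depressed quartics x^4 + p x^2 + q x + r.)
h(y) = y^3 - 8*y^2 - 28*y + 80

Identify coefficients: p = 8, q = 12, r = 7.
Plug into h(y) = y^3 - p y^2 - 4 r y + (4 p r - q^2):
  h(y) = y^3 - (8) y^2 - 4*(7) y + (4*(8)*(7) - (12)^2)
       = y^3 + (-8) y^2 + (-28) y + (80).
Simplifying: h(y) = y^3 - 8*y^2 - 28*y + 80.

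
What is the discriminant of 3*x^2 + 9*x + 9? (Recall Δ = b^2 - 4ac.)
Δ = -27

For a quadratic a x^2 + b x + c the discriminant is Δ = b^2 - 4ac = (9)^2 - 4*(3)*(9) = 81 - (108) = -27.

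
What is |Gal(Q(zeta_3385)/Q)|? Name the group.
|Gal(Q(zeta_3385)/Q)| = phi(3385) = 2704; group ≅ (Z/3385Z)^* ≅ Z/4Z × Z/676Z

The n-th cyclotomic polynomial Φ_3385(x) is the minimal polynomial of zeta_3385 over Q and has degree phi(3385) = 2704. So Q(zeta_3385) is a degree-2704 Galois extension with Galois group (Z/3385Z)^*. By CRT, (Z/3385Z)^* ≅ (Z/5Z)^* × (Z/677Z)^*. Each prime-power unit group is (Z/5Z)^* ≅ Z/4Z; (Z/677Z)^* ≅ Z/676Z. Hence Gal(Q(zeta_3385)/Q) ≅ Z/4Z × Z/676Z.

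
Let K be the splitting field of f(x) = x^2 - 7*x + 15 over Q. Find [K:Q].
[K:Q] = 2

The discriminant of x^2 + (-7)*x + (15) is b^2 - 4c = 49 - (60) = -11. Since -11 is not a perfect square in Q, the polynomial is irreducible over Q. Its two roots generate a degree-2 extension, so [K:Q] = 2.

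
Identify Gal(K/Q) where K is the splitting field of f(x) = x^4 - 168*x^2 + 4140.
Gal(K/Q) = V_4 (Klein four-group, Z/2Z × Z/2Z)

f factors as (x^2 - 30)(x^2 - 138), so the splitting field is K = Q(sqrt(30), sqrt(138)). The elements 30, 138, 4140 are all non-squares in Q, so sqrt(30) and sqrt(138) generate independent quadratic extensions. Thus [K:Q] = 4 and Gal(K/Q) is generated by the two order-2 automorphisms sqrt(30) ↦ -sqrt(30) and sqrt(138) ↦ -sqrt(138), giving V_4.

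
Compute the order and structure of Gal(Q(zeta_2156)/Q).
|Gal(Q(zeta_2156)/Q)| = phi(2156) = 840; group ≅ (Z/2156Z)^* ≅ Z/2Z × Z/10Z × Z/42Z

The n-th cyclotomic polynomial Φ_2156(x) is the minimal polynomial of zeta_2156 over Q and has degree phi(2156) = 840. So Q(zeta_2156) is a degree-840 Galois extension with Galois group (Z/2156Z)^*. By CRT, (Z/2156Z)^* ≅ (Z/4Z)^* × (Z/49Z)^* × (Z/11Z)^*. Each prime-power unit group is (Z/4Z)^* ≅ Z/2Z; (Z/49Z)^* ≅ Z/42Z; (Z/11Z)^* ≅ Z/10Z. Hence Gal(Q(zeta_2156)/Q) ≅ Z/2Z × Z/10Z × Z/42Z.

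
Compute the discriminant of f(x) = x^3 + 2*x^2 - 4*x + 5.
Δ = -1235

For x^3 + a x^2 + b x + c the discriminant is Δ = 18 a b c - 4 a^3 c + a^2 b^2 - 4 b^3 - 27 c^2.
Plug a = 2, b = -4, c = 5:
  18*(2)*(-4)*(5) - 4*(2)^3*(5) + (2)^2*(-4)^2 - 4*(-4)^3 - 27*(5)^2
  = -720 + (-160) + 64 + (256) + (-675)
  = -1235.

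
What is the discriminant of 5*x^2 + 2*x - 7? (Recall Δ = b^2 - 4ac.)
Δ = 144

For a quadratic a x^2 + b x + c the discriminant is Δ = b^2 - 4ac = (2)^2 - 4*(5)*(-7) = 4 - (-140) = 144.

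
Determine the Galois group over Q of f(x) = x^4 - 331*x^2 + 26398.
Gal(K/Q) = V_4 (Klein four-group, Z/2Z × Z/2Z)

f factors as (x^2 - 134)(x^2 - 197), so the splitting field is K = Q(sqrt(134), sqrt(197)). The elements 134, 197, 26398 are all non-squares in Q, so sqrt(134) and sqrt(197) generate independent quadratic extensions. Thus [K:Q] = 4 and Gal(K/Q) is generated by the two order-2 automorphisms sqrt(134) ↦ -sqrt(134) and sqrt(197) ↦ -sqrt(197), giving V_4.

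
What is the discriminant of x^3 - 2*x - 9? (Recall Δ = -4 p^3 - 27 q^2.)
Δ = -2155

For a depressed cubic x^3 + p x + q the discriminant is Δ = -4 p^3 - 27 q^2 = -4*(-2)^3 - 27*(-9)^2 = 32 - 2187 = -2155.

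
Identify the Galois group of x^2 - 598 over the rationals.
Gal(K/Q) = Z/2Z (cyclic of order 2)

x^2 - 598 is irreducible over Q since 598 is not a rational square. The splitting field Q(sqrt(598)) has degree 2 over Q, and its unique nontrivial automorphism is sqrt(598) ↦ -sqrt(598). Hence Gal(Q(sqrt(598))/Q) = Z/2Z.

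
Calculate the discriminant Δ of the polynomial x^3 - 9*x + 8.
Δ = 1188

For a depressed cubic x^3 + p x + q the discriminant is Δ = -4 p^3 - 27 q^2 = -4*(-9)^3 - 27*(8)^2 = 2916 - 1728 = 1188.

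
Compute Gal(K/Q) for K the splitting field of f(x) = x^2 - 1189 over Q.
Gal(K/Q) = Z/2Z (cyclic of order 2)

x^2 - 1189 is irreducible over Q since 1189 is not a rational square. The splitting field Q(sqrt(1189)) has degree 2 over Q, and its unique nontrivial automorphism is sqrt(1189) ↦ -sqrt(1189). Hence Gal(Q(sqrt(1189))/Q) = Z/2Z.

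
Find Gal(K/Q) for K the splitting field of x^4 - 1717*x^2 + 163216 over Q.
Gal(K/Q) = Z/2Z (cyclic of order 2)

f factors as (x^2 - 101)(x^2 - 1616), so the splitting field is K = Q(sqrt(101), sqrt(1616)). The squarefree part of 101 is 101 and the squarefree part of 1616 is also 101, so sqrt(101) and sqrt(1616) are both rational multiples of sqrt(101). Hence Q(sqrt(101)) = Q(sqrt(1616)) = Q(sqrt(101)), and the splitting field collapses to a single degree-2 extension with Galois group Z/2Z.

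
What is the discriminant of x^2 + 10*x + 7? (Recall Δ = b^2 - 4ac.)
Δ = 72

For a quadratic a x^2 + b x + c the discriminant is Δ = b^2 - 4ac = (10)^2 - 4*(1)*(7) = 100 - (28) = 72.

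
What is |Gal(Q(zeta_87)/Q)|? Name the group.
|Gal(Q(zeta_87)/Q)| = phi(87) = 56; group ≅ (Z/87Z)^* ≅ Z/2Z × Z/28Z

The n-th cyclotomic polynomial Φ_87(x) is the minimal polynomial of zeta_87 over Q and has degree phi(87) = 56. So Q(zeta_87) is a degree-56 Galois extension with Galois group (Z/87Z)^*. By CRT, (Z/87Z)^* ≅ (Z/3Z)^* × (Z/29Z)^*. Each prime-power unit group is (Z/3Z)^* ≅ Z/2Z; (Z/29Z)^* ≅ Z/28Z. Hence Gal(Q(zeta_87)/Q) ≅ Z/2Z × Z/28Z.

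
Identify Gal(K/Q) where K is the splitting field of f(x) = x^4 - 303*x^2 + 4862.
Gal(K/Q) = V_4 (Klein four-group, Z/2Z × Z/2Z)

f factors as (x^2 - 286)(x^2 - 17), so the splitting field is K = Q(sqrt(286), sqrt(17)). The elements 286, 17, 4862 are all non-squares in Q, so sqrt(286) and sqrt(17) generate independent quadratic extensions. Thus [K:Q] = 4 and Gal(K/Q) is generated by the two order-2 automorphisms sqrt(286) ↦ -sqrt(286) and sqrt(17) ↦ -sqrt(17), giving V_4.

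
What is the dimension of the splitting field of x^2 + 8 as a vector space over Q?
[K:Q] = 2

The discriminant of x^2 + (0)*x + (8) is b^2 - 4c = 0 - (32) = -32. Since -32 is not a perfect square in Q, the polynomial is irreducible over Q. Its two roots generate a degree-2 extension, so [K:Q] = 2.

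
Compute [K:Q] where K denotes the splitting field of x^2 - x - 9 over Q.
[K:Q] = 2

The discriminant of x^2 + (-1)*x + (-9) is b^2 - 4c = 1 - (-36) = 37. Since 37 is not a perfect square in Q, the polynomial is irreducible over Q. Its two roots generate a degree-2 extension, so [K:Q] = 2.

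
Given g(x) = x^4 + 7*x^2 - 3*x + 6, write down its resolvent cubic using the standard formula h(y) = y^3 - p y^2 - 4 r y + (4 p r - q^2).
h(y) = y^3 - 7*y^2 - 24*y + 159

Identify coefficients: p = 7, q = -3, r = 6.
Plug into h(y) = y^3 - p y^2 - 4 r y + (4 p r - q^2):
  h(y) = y^3 - (7) y^2 - 4*(6) y + (4*(7)*(6) - (-3)^2)
       = y^3 + (-7) y^2 + (-24) y + (159).
Simplifying: h(y) = y^3 - 7*y^2 - 24*y + 159.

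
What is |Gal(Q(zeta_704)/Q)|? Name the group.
|Gal(Q(zeta_704)/Q)| = phi(704) = 320; group ≅ (Z/704Z)^* ≅ Z/2Z × Z/10Z × Z/16Z

The n-th cyclotomic polynomial Φ_704(x) is the minimal polynomial of zeta_704 over Q and has degree phi(704) = 320. So Q(zeta_704) is a degree-320 Galois extension with Galois group (Z/704Z)^*. By CRT, (Z/704Z)^* ≅ (Z/64Z)^* × (Z/11Z)^*. Each prime-power unit group is (Z/64Z)^* ≅ Z/2Z × Z/16Z; (Z/11Z)^* ≅ Z/10Z. Hence Gal(Q(zeta_704)/Q) ≅ Z/2Z × Z/10Z × Z/16Z.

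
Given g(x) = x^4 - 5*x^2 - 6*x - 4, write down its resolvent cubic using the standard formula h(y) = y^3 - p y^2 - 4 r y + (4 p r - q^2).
h(y) = y^3 + 5*y^2 + 16*y + 44

Identify coefficients: p = -5, q = -6, r = -4.
Plug into h(y) = y^3 - p y^2 - 4 r y + (4 p r - q^2):
  h(y) = y^3 - (-5) y^2 - 4*(-4) y + (4*(-5)*(-4) - (-6)^2)
       = y^3 + (5) y^2 + (16) y + (44).
Simplifying: h(y) = y^3 + 5*y^2 + 16*y + 44.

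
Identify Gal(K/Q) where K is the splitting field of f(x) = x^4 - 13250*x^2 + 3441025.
Gal(K/Q) = Z/2Z (cyclic of order 2)

f factors as (x^2 - 12985)(x^2 - 265), so the splitting field is K = Q(sqrt(12985), sqrt(265)). The squarefree part of 12985 is 265 and the squarefree part of 265 is also 265, so sqrt(12985) and sqrt(265) are both rational multiples of sqrt(265). Hence Q(sqrt(12985)) = Q(sqrt(265)) = Q(sqrt(265)), and the splitting field collapses to a single degree-2 extension with Galois group Z/2Z.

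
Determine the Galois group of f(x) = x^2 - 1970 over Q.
Gal(K/Q) = Z/2Z (cyclic of order 2)

x^2 - 1970 is irreducible over Q since 1970 is not a rational square. The splitting field Q(sqrt(1970)) has degree 2 over Q, and its unique nontrivial automorphism is sqrt(1970) ↦ -sqrt(1970). Hence Gal(Q(sqrt(1970))/Q) = Z/2Z.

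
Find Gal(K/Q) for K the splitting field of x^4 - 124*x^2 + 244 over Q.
Gal(K/Q) = V_4 (Klein four-group, Z/2Z × Z/2Z)

f factors as (x^2 - 122)(x^2 - 2), so the splitting field is K = Q(sqrt(122), sqrt(2)). The elements 122, 2, 244 are all non-squares in Q, so sqrt(122) and sqrt(2) generate independent quadratic extensions. Thus [K:Q] = 4 and Gal(K/Q) is generated by the two order-2 automorphisms sqrt(122) ↦ -sqrt(122) and sqrt(2) ↦ -sqrt(2), giving V_4.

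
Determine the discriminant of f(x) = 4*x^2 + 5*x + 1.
Δ = 9

For a quadratic a x^2 + b x + c the discriminant is Δ = b^2 - 4ac = (5)^2 - 4*(4)*(1) = 25 - (16) = 9.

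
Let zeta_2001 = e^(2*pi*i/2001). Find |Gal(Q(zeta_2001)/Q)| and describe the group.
|Gal(Q(zeta_2001)/Q)| = phi(2001) = 1232; group ≅ (Z/2001Z)^* ≅ Z/2Z × Z/22Z × Z/28Z

The n-th cyclotomic polynomial Φ_2001(x) is the minimal polynomial of zeta_2001 over Q and has degree phi(2001) = 1232. So Q(zeta_2001) is a degree-1232 Galois extension with Galois group (Z/2001Z)^*. By CRT, (Z/2001Z)^* ≅ (Z/3Z)^* × (Z/23Z)^* × (Z/29Z)^*. Each prime-power unit group is (Z/3Z)^* ≅ Z/2Z; (Z/23Z)^* ≅ Z/22Z; (Z/29Z)^* ≅ Z/28Z. Hence Gal(Q(zeta_2001)/Q) ≅ Z/2Z × Z/22Z × Z/28Z.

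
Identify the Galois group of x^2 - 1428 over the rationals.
Gal(K/Q) = Z/2Z (cyclic of order 2)

x^2 - 1428 is irreducible over Q since 1428 is not a rational square. The splitting field Q(sqrt(1428)) has degree 2 over Q, and its unique nontrivial automorphism is sqrt(1428) ↦ -sqrt(1428). Hence Gal(Q(sqrt(1428))/Q) = Z/2Z.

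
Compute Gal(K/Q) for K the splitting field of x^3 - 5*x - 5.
Gal(K/Q) = S_3 (symmetric group of order 6)

Compute the discriminant of x^3 + (0)*x^2 + (-5)*x + (-5): Δ = -175. Since Δ is not a rational square, the Galois group is not contained in A_3; it must be the full S_3 (irreducibility of the cubic rules out anything smaller).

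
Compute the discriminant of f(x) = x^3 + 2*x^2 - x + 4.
Δ = -696

For x^3 + a x^2 + b x + c the discriminant is Δ = 18 a b c - 4 a^3 c + a^2 b^2 - 4 b^3 - 27 c^2.
Plug a = 2, b = -1, c = 4:
  18*(2)*(-1)*(4) - 4*(2)^3*(4) + (2)^2*(-1)^2 - 4*(-1)^3 - 27*(4)^2
  = -144 + (-128) + 4 + (4) + (-432)
  = -696.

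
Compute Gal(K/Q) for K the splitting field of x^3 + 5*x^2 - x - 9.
Gal(K/Q) = S_3 (symmetric group of order 6)

Compute the discriminant of x^3 + (5)*x^2 + (-1)*x + (-9): Δ = 3152. Since Δ is not a rational square, the Galois group is not contained in A_3; it must be the full S_3 (irreducibility of the cubic rules out anything smaller).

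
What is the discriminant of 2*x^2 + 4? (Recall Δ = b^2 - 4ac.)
Δ = -32

For a quadratic a x^2 + b x + c the discriminant is Δ = b^2 - 4ac = (0)^2 - 4*(2)*(4) = 0 - (32) = -32.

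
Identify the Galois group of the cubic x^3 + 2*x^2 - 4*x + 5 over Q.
Gal(K/Q) = S_3 (symmetric group of order 6)

Compute the discriminant of x^3 + (2)*x^2 + (-4)*x + (5): Δ = -1235. Since Δ is not a rational square, the Galois group is not contained in A_3; it must be the full S_3 (irreducibility of the cubic rules out anything smaller).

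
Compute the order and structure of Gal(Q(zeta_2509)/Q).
|Gal(Q(zeta_2509)/Q)| = phi(2509) = 2304; group ≅ (Z/2509Z)^* ≅ Z/12Z × Z/192Z

The n-th cyclotomic polynomial Φ_2509(x) is the minimal polynomial of zeta_2509 over Q and has degree phi(2509) = 2304. So Q(zeta_2509) is a degree-2304 Galois extension with Galois group (Z/2509Z)^*. By CRT, (Z/2509Z)^* ≅ (Z/13Z)^* × (Z/193Z)^*. Each prime-power unit group is (Z/13Z)^* ≅ Z/12Z; (Z/193Z)^* ≅ Z/192Z. Hence Gal(Q(zeta_2509)/Q) ≅ Z/12Z × Z/192Z.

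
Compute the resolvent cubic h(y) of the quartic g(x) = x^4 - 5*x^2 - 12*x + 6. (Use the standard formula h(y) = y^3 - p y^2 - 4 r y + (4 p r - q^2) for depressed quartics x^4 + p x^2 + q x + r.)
h(y) = y^3 + 5*y^2 - 24*y - 264

Identify coefficients: p = -5, q = -12, r = 6.
Plug into h(y) = y^3 - p y^2 - 4 r y + (4 p r - q^2):
  h(y) = y^3 - (-5) y^2 - 4*(6) y + (4*(-5)*(6) - (-12)^2)
       = y^3 + (5) y^2 + (-24) y + (-264).
Simplifying: h(y) = y^3 + 5*y^2 - 24*y - 264.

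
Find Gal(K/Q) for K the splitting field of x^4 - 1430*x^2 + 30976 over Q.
Gal(K/Q) = Z/2Z (cyclic of order 2)

f factors as (x^2 - 1408)(x^2 - 22), so the splitting field is K = Q(sqrt(1408), sqrt(22)). The squarefree part of 1408 is 22 and the squarefree part of 22 is also 22, so sqrt(1408) and sqrt(22) are both rational multiples of sqrt(22). Hence Q(sqrt(1408)) = Q(sqrt(22)) = Q(sqrt(22)), and the splitting field collapses to a single degree-2 extension with Galois group Z/2Z.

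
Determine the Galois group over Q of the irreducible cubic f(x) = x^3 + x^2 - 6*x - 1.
Gal(K/Q) = S_3 (symmetric group of order 6)

Compute the discriminant of x^3 + (1)*x^2 + (-6)*x + (-1): Δ = 985. Since Δ is not a rational square, the Galois group is not contained in A_3; it must be the full S_3 (irreducibility of the cubic rules out anything smaller).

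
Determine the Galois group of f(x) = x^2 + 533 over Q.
Gal(K/Q) = Z/2Z (cyclic of order 2)

x^2 + 533 is irreducible over Q since -533 is not a rational square. The splitting field Q(sqrt(-533)) has degree 2 over Q, and its unique nontrivial automorphism is sqrt(-533) ↦ -sqrt(-533). Hence Gal(Q(sqrt(-533))/Q) = Z/2Z.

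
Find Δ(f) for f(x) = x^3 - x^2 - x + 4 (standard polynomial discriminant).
Δ = -339

For x^3 + a x^2 + b x + c the discriminant is Δ = 18 a b c - 4 a^3 c + a^2 b^2 - 4 b^3 - 27 c^2.
Plug a = -1, b = -1, c = 4:
  18*(-1)*(-1)*(4) - 4*(-1)^3*(4) + (-1)^2*(-1)^2 - 4*(-1)^3 - 27*(4)^2
  = 72 + (16) + 1 + (4) + (-432)
  = -339.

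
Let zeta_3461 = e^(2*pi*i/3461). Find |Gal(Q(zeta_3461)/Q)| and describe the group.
|Gal(Q(zeta_3461)/Q)| = phi(3461) = 3460; group ≅ (Z/3461Z)^* ≅ Z/3460Z

The n-th cyclotomic polynomial Φ_3461(x) is the minimal polynomial of zeta_3461 over Q and has degree phi(3461) = 3460. So Q(zeta_3461) is a degree-3460 Galois extension with Galois group (Z/3461Z)^*. (Z/3461Z)^* is cyclic since 3461 is an odd prime power (or 4). Hence Gal(Q(zeta_3461)/Q) ≅ Z/3460Z.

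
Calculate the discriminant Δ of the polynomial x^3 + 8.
Δ = -1728

For a depressed cubic x^3 + p x + q the discriminant is Δ = -4 p^3 - 27 q^2 = -4*(0)^3 - 27*(8)^2 = 0 - 1728 = -1728.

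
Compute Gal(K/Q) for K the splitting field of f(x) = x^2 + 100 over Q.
Gal(K/Q) = Z/2Z (cyclic of order 2)

x^2 + 100 is irreducible over Q since -100 is not a rational square. The splitting field Q(sqrt(-100)) has degree 2 over Q, and its unique nontrivial automorphism is sqrt(-100) ↦ -sqrt(-100). Hence Gal(Q(sqrt(-100))/Q) = Z/2Z.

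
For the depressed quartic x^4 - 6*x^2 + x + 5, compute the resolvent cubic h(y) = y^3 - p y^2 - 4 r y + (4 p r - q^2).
h(y) = y^3 + 6*y^2 - 20*y - 121

Identify coefficients: p = -6, q = 1, r = 5.
Plug into h(y) = y^3 - p y^2 - 4 r y + (4 p r - q^2):
  h(y) = y^3 - (-6) y^2 - 4*(5) y + (4*(-6)*(5) - (1)^2)
       = y^3 + (6) y^2 + (-20) y + (-121).
Simplifying: h(y) = y^3 + 6*y^2 - 20*y - 121.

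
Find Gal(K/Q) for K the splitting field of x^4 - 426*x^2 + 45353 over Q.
Gal(K/Q) = V_4 (Klein four-group, Z/2Z × Z/2Z)

f factors as (x^2 - 209)(x^2 - 217), so the splitting field is K = Q(sqrt(209), sqrt(217)). The elements 209, 217, 45353 are all non-squares in Q, so sqrt(209) and sqrt(217) generate independent quadratic extensions. Thus [K:Q] = 4 and Gal(K/Q) is generated by the two order-2 automorphisms sqrt(209) ↦ -sqrt(209) and sqrt(217) ↦ -sqrt(217), giving V_4.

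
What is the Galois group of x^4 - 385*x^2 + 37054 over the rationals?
Gal(K/Q) = V_4 (Klein four-group, Z/2Z × Z/2Z)

f factors as (x^2 - 191)(x^2 - 194), so the splitting field is K = Q(sqrt(191), sqrt(194)). The elements 191, 194, 37054 are all non-squares in Q, so sqrt(191) and sqrt(194) generate independent quadratic extensions. Thus [K:Q] = 4 and Gal(K/Q) is generated by the two order-2 automorphisms sqrt(191) ↦ -sqrt(191) and sqrt(194) ↦ -sqrt(194), giving V_4.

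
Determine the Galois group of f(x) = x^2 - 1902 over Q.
Gal(K/Q) = Z/2Z (cyclic of order 2)

x^2 - 1902 is irreducible over Q since 1902 is not a rational square. The splitting field Q(sqrt(1902)) has degree 2 over Q, and its unique nontrivial automorphism is sqrt(1902) ↦ -sqrt(1902). Hence Gal(Q(sqrt(1902))/Q) = Z/2Z.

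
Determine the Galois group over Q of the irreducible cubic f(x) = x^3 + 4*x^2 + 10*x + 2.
Gal(K/Q) = S_3 (symmetric group of order 6)

Compute the discriminant of x^3 + (4)*x^2 + (10)*x + (2): Δ = -1580. Since Δ is not a rational square, the Galois group is not contained in A_3; it must be the full S_3 (irreducibility of the cubic rules out anything smaller).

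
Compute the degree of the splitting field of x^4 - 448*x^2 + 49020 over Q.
[K:Q] = 4

f factors as (x^2 - 258)(x^2 - 190); the splitting field is K = Q(sqrt(258), sqrt(190)). Since 258, 190, and 49020 are all non-squares in Q, the three subfields Q(sqrt(258)), Q(sqrt(190)), Q(sqrt(49020)) are distinct degree-2 extensions, so [K:Q] = 4 (Klein four Galois group).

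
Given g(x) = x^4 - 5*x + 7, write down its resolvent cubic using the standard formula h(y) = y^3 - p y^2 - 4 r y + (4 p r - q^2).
h(y) = y^3 - 28*y - 25

Identify coefficients: p = 0, q = -5, r = 7.
Plug into h(y) = y^3 - p y^2 - 4 r y + (4 p r - q^2):
  h(y) = y^3 - (0) y^2 - 4*(7) y + (4*(0)*(7) - (-5)^2)
       = y^3 + (0) y^2 + (-28) y + (-25).
Simplifying: h(y) = y^3 - 28*y - 25.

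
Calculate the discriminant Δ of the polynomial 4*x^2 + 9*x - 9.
Δ = 225

For a quadratic a x^2 + b x + c the discriminant is Δ = b^2 - 4ac = (9)^2 - 4*(4)*(-9) = 81 - (-144) = 225.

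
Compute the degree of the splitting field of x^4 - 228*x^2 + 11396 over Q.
[K:Q] = 4

f factors as (x^2 - 154)(x^2 - 74); the splitting field is K = Q(sqrt(154), sqrt(74)). Since 154, 74, and 11396 are all non-squares in Q, the three subfields Q(sqrt(154)), Q(sqrt(74)), Q(sqrt(11396)) are distinct degree-2 extensions, so [K:Q] = 4 (Klein four Galois group).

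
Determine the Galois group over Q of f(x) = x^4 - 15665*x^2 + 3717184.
Gal(K/Q) = Z/2Z (cyclic of order 2)

f factors as (x^2 - 15424)(x^2 - 241), so the splitting field is K = Q(sqrt(15424), sqrt(241)). The squarefree part of 15424 is 241 and the squarefree part of 241 is also 241, so sqrt(15424) and sqrt(241) are both rational multiples of sqrt(241). Hence Q(sqrt(15424)) = Q(sqrt(241)) = Q(sqrt(241)), and the splitting field collapses to a single degree-2 extension with Galois group Z/2Z.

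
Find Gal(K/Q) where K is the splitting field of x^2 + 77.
Gal(K/Q) = Z/2Z (cyclic of order 2)

x^2 + 77 is irreducible over Q since -77 is not a rational square. The splitting field Q(sqrt(-77)) has degree 2 over Q, and its unique nontrivial automorphism is sqrt(-77) ↦ -sqrt(-77). Hence Gal(Q(sqrt(-77))/Q) = Z/2Z.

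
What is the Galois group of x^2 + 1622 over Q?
Gal(K/Q) = Z/2Z (cyclic of order 2)

x^2 + 1622 is irreducible over Q since -1622 is not a rational square. The splitting field Q(sqrt(-1622)) has degree 2 over Q, and its unique nontrivial automorphism is sqrt(-1622) ↦ -sqrt(-1622). Hence Gal(Q(sqrt(-1622))/Q) = Z/2Z.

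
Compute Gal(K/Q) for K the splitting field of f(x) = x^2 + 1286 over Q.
Gal(K/Q) = Z/2Z (cyclic of order 2)

x^2 + 1286 is irreducible over Q since -1286 is not a rational square. The splitting field Q(sqrt(-1286)) has degree 2 over Q, and its unique nontrivial automorphism is sqrt(-1286) ↦ -sqrt(-1286). Hence Gal(Q(sqrt(-1286))/Q) = Z/2Z.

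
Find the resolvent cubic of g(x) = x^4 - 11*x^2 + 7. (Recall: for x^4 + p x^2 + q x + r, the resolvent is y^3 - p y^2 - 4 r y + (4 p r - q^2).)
h(y) = y^3 + 11*y^2 - 28*y - 308

Identify coefficients: p = -11, q = 0, r = 7.
Plug into h(y) = y^3 - p y^2 - 4 r y + (4 p r - q^2):
  h(y) = y^3 - (-11) y^2 - 4*(7) y + (4*(-11)*(7) - (0)^2)
       = y^3 + (11) y^2 + (-28) y + (-308).
Simplifying: h(y) = y^3 + 11*y^2 - 28*y - 308.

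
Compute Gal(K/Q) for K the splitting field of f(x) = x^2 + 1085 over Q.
Gal(K/Q) = Z/2Z (cyclic of order 2)

x^2 + 1085 is irreducible over Q since -1085 is not a rational square. The splitting field Q(sqrt(-1085)) has degree 2 over Q, and its unique nontrivial automorphism is sqrt(-1085) ↦ -sqrt(-1085). Hence Gal(Q(sqrt(-1085))/Q) = Z/2Z.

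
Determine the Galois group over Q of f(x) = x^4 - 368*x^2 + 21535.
Gal(K/Q) = V_4 (Klein four-group, Z/2Z × Z/2Z)

f factors as (x^2 - 295)(x^2 - 73), so the splitting field is K = Q(sqrt(295), sqrt(73)). The elements 295, 73, 21535 are all non-squares in Q, so sqrt(295) and sqrt(73) generate independent quadratic extensions. Thus [K:Q] = 4 and Gal(K/Q) is generated by the two order-2 automorphisms sqrt(295) ↦ -sqrt(295) and sqrt(73) ↦ -sqrt(73), giving V_4.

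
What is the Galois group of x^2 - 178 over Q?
Gal(K/Q) = Z/2Z (cyclic of order 2)

x^2 - 178 is irreducible over Q since 178 is not a rational square. The splitting field Q(sqrt(178)) has degree 2 over Q, and its unique nontrivial automorphism is sqrt(178) ↦ -sqrt(178). Hence Gal(Q(sqrt(178))/Q) = Z/2Z.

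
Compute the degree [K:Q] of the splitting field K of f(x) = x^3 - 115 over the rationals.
[K:Q] = 6

x^3 - 115 has one real root r = 115^(1/3) and two complex roots r*zeta_3, r*zeta_3^2 where zeta_3 = e^(2*pi*i/3). The splitting field is Q(r, zeta_3). [Q(r):Q] = 3 and [Q(zeta_3):Q] = 2 with gcd = 1, so [Q(r, zeta_3):Q] = 3 * 2 = 6.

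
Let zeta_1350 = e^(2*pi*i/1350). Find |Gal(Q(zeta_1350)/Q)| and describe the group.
|Gal(Q(zeta_1350)/Q)| = phi(1350) = 360; group ≅ (Z/1350Z)^* ≅ Z/18Z × Z/20Z

The n-th cyclotomic polynomial Φ_1350(x) is the minimal polynomial of zeta_1350 over Q and has degree phi(1350) = 360. So Q(zeta_1350) is a degree-360 Galois extension with Galois group (Z/1350Z)^*. By CRT, (Z/1350Z)^* ≅ (Z/2Z)^* × (Z/27Z)^* × (Z/25Z)^*. Each prime-power unit group is (Z/2Z)^* ≅ trivial group (order 1); (Z/27Z)^* ≅ Z/18Z; (Z/25Z)^* ≅ Z/20Z. Hence Gal(Q(zeta_1350)/Q) ≅ Z/18Z × Z/20Z.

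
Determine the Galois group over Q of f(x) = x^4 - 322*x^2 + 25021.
Gal(K/Q) = V_4 (Klein four-group, Z/2Z × Z/2Z)

f factors as (x^2 - 191)(x^2 - 131), so the splitting field is K = Q(sqrt(191), sqrt(131)). The elements 191, 131, 25021 are all non-squares in Q, so sqrt(191) and sqrt(131) generate independent quadratic extensions. Thus [K:Q] = 4 and Gal(K/Q) is generated by the two order-2 automorphisms sqrt(191) ↦ -sqrt(191) and sqrt(131) ↦ -sqrt(131), giving V_4.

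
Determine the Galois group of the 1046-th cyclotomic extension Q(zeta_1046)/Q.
|Gal(Q(zeta_1046)/Q)| = phi(1046) = 522; group ≅ (Z/1046Z)^* ≅ Z/522Z

The n-th cyclotomic polynomial Φ_1046(x) is the minimal polynomial of zeta_1046 over Q and has degree phi(1046) = 522. So Q(zeta_1046) is a degree-522 Galois extension with Galois group (Z/1046Z)^*. By CRT, (Z/1046Z)^* ≅ (Z/2Z)^* × (Z/523Z)^*. Each prime-power unit group is (Z/2Z)^* ≅ trivial group (order 1); (Z/523Z)^* ≅ Z/522Z. Hence Gal(Q(zeta_1046)/Q) ≅ Z/522Z.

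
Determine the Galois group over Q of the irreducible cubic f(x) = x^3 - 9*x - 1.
Gal(K/Q) = S_3 (symmetric group of order 6)

Compute the discriminant of x^3 + (0)*x^2 + (-9)*x + (-1): Δ = 2889. Since Δ is not a rational square, the Galois group is not contained in A_3; it must be the full S_3 (irreducibility of the cubic rules out anything smaller).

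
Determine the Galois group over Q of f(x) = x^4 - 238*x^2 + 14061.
Gal(K/Q) = V_4 (Klein four-group, Z/2Z × Z/2Z)

f factors as (x^2 - 129)(x^2 - 109), so the splitting field is K = Q(sqrt(129), sqrt(109)). The elements 129, 109, 14061 are all non-squares in Q, so sqrt(129) and sqrt(109) generate independent quadratic extensions. Thus [K:Q] = 4 and Gal(K/Q) is generated by the two order-2 automorphisms sqrt(129) ↦ -sqrt(129) and sqrt(109) ↦ -sqrt(109), giving V_4.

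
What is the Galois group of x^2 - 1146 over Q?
Gal(K/Q) = Z/2Z (cyclic of order 2)

x^2 - 1146 is irreducible over Q since 1146 is not a rational square. The splitting field Q(sqrt(1146)) has degree 2 over Q, and its unique nontrivial automorphism is sqrt(1146) ↦ -sqrt(1146). Hence Gal(Q(sqrt(1146))/Q) = Z/2Z.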